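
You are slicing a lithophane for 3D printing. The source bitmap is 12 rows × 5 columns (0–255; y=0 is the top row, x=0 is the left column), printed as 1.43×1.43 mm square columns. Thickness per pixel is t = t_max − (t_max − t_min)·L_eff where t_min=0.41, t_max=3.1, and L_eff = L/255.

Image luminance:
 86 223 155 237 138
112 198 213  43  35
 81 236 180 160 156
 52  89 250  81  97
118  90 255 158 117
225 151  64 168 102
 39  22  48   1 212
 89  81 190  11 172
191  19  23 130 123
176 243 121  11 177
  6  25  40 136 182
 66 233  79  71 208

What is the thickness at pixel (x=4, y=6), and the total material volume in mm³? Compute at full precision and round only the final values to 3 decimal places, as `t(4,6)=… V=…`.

t(4,6)=0.864 V=220.829

span = t_max - t_min = 3.1 - 0.41 = 2.690
L(4,6) = 212, L_eff = 212/255 = 0.831373
t(4,6) = 3.1 - 2.690·0.831373 = 0.864
Σt over all 12·5 pixels = 107.99
V = pitch²·Σt = 1.43²·107.99 = 220.829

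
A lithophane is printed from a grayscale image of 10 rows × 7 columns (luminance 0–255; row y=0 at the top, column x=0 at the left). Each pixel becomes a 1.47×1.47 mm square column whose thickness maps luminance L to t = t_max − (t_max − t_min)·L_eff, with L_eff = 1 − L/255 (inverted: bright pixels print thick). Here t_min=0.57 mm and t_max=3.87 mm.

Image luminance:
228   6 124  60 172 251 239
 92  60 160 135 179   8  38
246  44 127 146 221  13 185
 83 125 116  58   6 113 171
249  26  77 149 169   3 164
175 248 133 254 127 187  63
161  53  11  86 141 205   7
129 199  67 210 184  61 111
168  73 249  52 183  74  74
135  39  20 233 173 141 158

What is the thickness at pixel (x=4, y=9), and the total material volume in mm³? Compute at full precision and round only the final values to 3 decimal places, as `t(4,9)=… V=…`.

span = t_max - t_min = 3.87 - 0.57 = 3.300
L(4,9) = 173, L_eff = 1 - 173/255 = 0.321569 (inverted)
t(4,9) = 3.87 - 3.300·0.321569 = 2.809
Σt over all 10·7 pixels = 65506/425 ≈ 154.1317647
V = pitch²·Σt = 1.47²·65506/425 = 333.063

t(4,9)=2.809 V=333.063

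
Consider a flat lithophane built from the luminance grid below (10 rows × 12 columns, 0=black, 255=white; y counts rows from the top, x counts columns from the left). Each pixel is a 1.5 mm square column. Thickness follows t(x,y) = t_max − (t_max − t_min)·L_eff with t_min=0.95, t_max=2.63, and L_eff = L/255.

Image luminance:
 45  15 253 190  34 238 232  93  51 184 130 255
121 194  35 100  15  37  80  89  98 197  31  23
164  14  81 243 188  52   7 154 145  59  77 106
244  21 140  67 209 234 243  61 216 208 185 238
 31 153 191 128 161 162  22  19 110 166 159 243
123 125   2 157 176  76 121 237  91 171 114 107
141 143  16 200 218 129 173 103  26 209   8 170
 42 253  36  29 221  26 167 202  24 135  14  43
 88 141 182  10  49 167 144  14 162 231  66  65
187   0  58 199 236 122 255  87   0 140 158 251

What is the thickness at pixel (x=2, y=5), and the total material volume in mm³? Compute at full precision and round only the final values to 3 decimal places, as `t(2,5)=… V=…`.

span = t_max - t_min = 2.63 - 0.95 = 1.680
L(2,5) = 2, L_eff = 2/255 = 0.007843
t(2,5) = 2.63 - 1.680·0.007843 = 2.617
Σt over all 10·12 pixels = 462316/2125 ≈ 217.5604706
V = pitch²·Σt = 1.5²·462316/2125 = 489.511

t(2,5)=2.617 V=489.511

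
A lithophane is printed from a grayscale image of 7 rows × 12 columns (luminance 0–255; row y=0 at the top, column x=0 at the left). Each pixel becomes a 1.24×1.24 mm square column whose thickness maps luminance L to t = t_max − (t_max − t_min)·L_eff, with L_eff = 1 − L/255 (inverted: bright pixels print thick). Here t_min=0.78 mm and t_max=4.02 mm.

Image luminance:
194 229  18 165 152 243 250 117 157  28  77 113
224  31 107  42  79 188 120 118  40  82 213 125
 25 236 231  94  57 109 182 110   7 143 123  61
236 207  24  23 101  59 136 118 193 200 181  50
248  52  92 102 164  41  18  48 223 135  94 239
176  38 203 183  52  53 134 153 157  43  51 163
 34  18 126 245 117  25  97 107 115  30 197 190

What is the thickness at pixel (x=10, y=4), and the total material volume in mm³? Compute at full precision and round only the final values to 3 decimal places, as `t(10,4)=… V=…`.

span = t_max - t_min = 4.02 - 0.78 = 3.240
L(10,4) = 94, L_eff = 1 - 94/255 = 0.631373 (inverted)
t(10,4) = 4.02 - 3.240·0.631373 = 1.974
Σt over all 7·12 pixels = 414117/2125 ≈ 194.8785882
V = pitch²·Σt = 1.24²·414117/2125 = 299.645

t(10,4)=1.974 V=299.645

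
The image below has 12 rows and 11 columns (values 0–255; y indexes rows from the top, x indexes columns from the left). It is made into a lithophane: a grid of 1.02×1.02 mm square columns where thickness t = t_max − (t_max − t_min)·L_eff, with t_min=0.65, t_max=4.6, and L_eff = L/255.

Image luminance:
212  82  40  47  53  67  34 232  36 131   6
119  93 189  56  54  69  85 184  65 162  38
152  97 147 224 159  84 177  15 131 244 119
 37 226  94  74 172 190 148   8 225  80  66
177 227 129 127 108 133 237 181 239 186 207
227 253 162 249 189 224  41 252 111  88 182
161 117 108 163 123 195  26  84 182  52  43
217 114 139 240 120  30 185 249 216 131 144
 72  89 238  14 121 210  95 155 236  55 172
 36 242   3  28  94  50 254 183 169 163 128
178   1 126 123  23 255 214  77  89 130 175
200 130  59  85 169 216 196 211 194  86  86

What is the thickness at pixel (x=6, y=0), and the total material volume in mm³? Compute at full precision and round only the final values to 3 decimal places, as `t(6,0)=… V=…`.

span = t_max - t_min = 4.6 - 0.65 = 3.950
L(6,0) = 34, L_eff = 34/255 = 0.133333
t(6,0) = 4.6 - 3.950·0.133333 = 4.073
Σt over all 12·11 pixels = 565587/1700 ≈ 332.6982353
V = pitch²·Σt = 1.02²·565587/1700 = 346.139

t(6,0)=4.073 V=346.139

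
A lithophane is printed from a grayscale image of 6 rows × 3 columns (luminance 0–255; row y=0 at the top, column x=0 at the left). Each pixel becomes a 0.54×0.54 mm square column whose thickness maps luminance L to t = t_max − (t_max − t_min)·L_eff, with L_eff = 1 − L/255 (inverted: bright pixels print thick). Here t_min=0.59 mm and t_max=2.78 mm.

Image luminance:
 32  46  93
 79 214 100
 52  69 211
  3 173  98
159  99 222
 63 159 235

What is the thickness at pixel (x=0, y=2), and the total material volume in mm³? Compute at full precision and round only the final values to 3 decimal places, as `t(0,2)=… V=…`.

t(0,2)=1.037 V=8.373

span = t_max - t_min = 2.78 - 0.59 = 2.190
L(0,2) = 52, L_eff = 1 - 52/255 = 0.796078 (inverted)
t(0,2) = 2.78 - 2.190·0.796078 = 1.037
Σt over all 6·3 pixels = 244081/8500 ≈ 28.7154118
V = pitch²·Σt = 0.54²·244081/8500 = 8.373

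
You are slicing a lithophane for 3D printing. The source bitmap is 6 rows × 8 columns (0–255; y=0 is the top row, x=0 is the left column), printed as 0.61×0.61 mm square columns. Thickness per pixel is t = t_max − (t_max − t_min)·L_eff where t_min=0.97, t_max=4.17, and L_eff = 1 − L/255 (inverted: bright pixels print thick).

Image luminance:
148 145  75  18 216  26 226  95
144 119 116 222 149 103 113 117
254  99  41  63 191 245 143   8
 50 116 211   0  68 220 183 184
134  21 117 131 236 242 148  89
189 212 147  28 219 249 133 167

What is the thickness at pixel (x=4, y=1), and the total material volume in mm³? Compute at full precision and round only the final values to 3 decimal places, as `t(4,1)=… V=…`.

t(4,1)=2.840 V=48.004

span = t_max - t_min = 4.17 - 0.97 = 3.200
L(4,1) = 149, L_eff = 1 - 149/255 = 0.415686 (inverted)
t(4,1) = 4.17 - 3.200·0.415686 = 2.840
Σt over all 6·8 pixels = 54828/425 ≈ 129.0070588
V = pitch²·Σt = 0.61²·54828/425 = 48.004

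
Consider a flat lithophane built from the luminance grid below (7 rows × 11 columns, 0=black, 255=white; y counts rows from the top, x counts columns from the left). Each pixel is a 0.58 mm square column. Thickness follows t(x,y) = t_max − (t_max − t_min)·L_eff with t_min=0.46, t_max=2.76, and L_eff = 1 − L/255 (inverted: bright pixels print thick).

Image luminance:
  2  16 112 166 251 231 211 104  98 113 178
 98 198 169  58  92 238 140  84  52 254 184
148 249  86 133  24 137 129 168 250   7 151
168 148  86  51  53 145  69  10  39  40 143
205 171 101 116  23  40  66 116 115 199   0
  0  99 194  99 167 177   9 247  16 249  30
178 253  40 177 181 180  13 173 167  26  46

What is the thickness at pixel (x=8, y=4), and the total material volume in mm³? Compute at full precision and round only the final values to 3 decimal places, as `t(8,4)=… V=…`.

span = t_max - t_min = 2.76 - 0.46 = 2.300
L(8,4) = 115, L_eff = 1 - 115/255 = 0.549020 (inverted)
t(8,4) = 2.76 - 2.300·0.549020 = 1.497
Σt over all 7·11 pixels = 305509/2550 ≈ 119.8074510
V = pitch²·Σt = 0.58²·305509/2550 = 40.303

t(8,4)=1.497 V=40.303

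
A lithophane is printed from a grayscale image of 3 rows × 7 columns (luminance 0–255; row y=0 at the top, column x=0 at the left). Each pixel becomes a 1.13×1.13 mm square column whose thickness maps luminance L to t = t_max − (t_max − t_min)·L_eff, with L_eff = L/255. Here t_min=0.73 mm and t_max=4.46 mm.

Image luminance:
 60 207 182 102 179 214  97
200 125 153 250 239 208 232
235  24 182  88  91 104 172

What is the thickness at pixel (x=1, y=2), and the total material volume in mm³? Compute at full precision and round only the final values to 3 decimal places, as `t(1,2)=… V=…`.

t(1,2)=4.109 V=57.136

span = t_max - t_min = 4.46 - 0.73 = 3.730
L(1,2) = 24, L_eff = 24/255 = 0.094118
t(1,2) = 4.46 - 3.730·0.094118 = 4.109
Σt over all 3·7 pixels = 570509/12750 ≈ 44.7458039
V = pitch²·Σt = 1.13²·570509/12750 = 57.136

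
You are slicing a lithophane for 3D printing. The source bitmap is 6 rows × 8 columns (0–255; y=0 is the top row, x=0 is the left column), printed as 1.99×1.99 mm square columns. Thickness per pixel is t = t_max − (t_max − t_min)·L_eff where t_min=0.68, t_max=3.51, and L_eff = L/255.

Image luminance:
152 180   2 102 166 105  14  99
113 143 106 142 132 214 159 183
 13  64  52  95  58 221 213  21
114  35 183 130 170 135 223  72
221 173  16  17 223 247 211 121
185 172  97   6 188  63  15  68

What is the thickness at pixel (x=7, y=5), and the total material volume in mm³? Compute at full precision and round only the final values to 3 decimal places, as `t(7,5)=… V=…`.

t(7,5)=2.755 V=410.797

span = t_max - t_min = 3.51 - 0.68 = 2.830
L(7,5) = 68, L_eff = 68/255 = 0.266667
t(7,5) = 3.51 - 2.830·0.266667 = 2.755
Σt over all 6·8 pixels = 1322609/12750 ≈ 103.7340392
V = pitch²·Σt = 1.99²·1322609/12750 = 410.797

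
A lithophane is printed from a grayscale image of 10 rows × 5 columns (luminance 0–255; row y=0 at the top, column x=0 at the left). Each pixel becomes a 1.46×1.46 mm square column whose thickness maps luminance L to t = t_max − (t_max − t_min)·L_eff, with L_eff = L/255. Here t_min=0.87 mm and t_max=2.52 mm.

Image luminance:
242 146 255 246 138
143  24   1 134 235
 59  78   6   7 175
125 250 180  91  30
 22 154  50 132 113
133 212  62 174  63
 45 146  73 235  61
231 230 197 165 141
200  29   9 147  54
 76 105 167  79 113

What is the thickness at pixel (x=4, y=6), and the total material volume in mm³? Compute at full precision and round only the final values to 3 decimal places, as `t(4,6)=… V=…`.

t(4,6)=2.125 V=183.301

span = t_max - t_min = 2.52 - 0.87 = 1.650
L(4,6) = 61, L_eff = 61/255 = 0.239216
t(4,6) = 2.52 - 1.650·0.239216 = 2.125
Σt over all 10·5 pixels = 146187/1700 ≈ 85.9923529
V = pitch²·Σt = 1.46²·146187/1700 = 183.301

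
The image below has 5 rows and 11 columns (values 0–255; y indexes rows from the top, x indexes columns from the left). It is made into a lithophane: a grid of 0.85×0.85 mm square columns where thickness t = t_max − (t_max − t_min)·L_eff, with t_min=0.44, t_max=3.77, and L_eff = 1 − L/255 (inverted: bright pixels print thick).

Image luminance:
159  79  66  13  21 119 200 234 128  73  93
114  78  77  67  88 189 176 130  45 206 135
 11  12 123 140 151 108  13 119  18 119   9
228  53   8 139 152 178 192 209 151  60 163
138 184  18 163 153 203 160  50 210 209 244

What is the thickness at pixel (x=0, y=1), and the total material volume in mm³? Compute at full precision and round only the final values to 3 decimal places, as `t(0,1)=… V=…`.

t(0,1)=1.929 V=79.548

span = t_max - t_min = 3.77 - 0.44 = 3.330
L(0,1) = 114, L_eff = 1 - 114/255 = 0.552941 (inverted)
t(0,1) = 3.77 - 3.330·0.552941 = 1.929
Σt over all 5·11 pixels = 467929/4250 ≈ 110.1009412
V = pitch²·Σt = 0.85²·467929/4250 = 79.548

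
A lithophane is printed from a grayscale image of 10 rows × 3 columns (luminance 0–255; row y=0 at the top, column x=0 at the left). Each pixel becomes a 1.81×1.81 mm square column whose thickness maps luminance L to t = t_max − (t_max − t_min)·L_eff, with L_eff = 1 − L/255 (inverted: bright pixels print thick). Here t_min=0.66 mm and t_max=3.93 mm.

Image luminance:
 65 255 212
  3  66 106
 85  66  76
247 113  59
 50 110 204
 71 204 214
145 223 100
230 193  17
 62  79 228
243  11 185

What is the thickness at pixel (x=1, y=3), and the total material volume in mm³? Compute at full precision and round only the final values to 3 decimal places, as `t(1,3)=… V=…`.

t(1,3)=2.109 V=229.635

span = t_max - t_min = 3.93 - 0.66 = 3.270
L(1,3) = 113, L_eff = 1 - 113/255 = 0.556863 (inverted)
t(1,3) = 3.93 - 3.270·0.556863 = 2.109
Σt over all 10·3 pixels = 297899/4250 ≈ 70.0938824
V = pitch²·Σt = 1.81²·297899/4250 = 229.635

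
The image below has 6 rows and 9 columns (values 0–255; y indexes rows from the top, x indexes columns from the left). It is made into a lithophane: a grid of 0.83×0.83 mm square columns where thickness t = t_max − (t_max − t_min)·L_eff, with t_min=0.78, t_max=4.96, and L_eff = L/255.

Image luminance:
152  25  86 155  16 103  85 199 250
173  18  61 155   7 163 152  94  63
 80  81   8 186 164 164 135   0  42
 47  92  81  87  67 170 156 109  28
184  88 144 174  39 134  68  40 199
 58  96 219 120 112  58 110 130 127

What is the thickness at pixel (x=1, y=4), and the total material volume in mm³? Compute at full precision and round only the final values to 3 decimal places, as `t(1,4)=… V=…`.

t(1,4)=3.517 V=119.538

span = t_max - t_min = 4.96 - 0.78 = 4.180
L(1,4) = 88, L_eff = 88/255 = 0.345098
t(1,4) = 4.96 - 4.180·0.345098 = 3.517
Σt over all 6·9 pixels = 368729/2125 ≈ 173.5195294
V = pitch²·Σt = 0.83²·368729/2125 = 119.538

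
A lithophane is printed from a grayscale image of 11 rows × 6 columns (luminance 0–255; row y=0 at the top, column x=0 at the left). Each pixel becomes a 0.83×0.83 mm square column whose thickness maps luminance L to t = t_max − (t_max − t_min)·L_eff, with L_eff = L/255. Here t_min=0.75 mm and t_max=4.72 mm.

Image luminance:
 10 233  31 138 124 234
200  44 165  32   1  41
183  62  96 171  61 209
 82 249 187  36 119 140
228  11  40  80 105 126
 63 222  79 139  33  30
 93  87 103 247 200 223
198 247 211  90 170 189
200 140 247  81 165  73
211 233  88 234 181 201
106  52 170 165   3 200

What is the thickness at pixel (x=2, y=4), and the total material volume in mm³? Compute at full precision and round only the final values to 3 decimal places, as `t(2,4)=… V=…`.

t(2,4)=4.097 V=120.095

span = t_max - t_min = 4.72 - 0.75 = 3.970
L(2,4) = 40, L_eff = 40/255 = 0.156863
t(2,4) = 4.72 - 3.970·0.156863 = 4.097
Σt over all 11·6 pixels = 1111349/6375 ≈ 174.3292549
V = pitch²·Σt = 0.83²·1111349/6375 = 120.095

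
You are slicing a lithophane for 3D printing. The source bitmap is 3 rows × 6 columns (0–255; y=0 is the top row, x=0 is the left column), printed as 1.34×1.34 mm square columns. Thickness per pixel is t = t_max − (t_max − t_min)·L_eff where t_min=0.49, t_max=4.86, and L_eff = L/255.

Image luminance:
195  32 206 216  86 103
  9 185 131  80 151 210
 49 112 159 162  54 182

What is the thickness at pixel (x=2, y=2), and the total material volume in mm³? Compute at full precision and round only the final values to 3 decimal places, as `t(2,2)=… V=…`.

span = t_max - t_min = 4.86 - 0.49 = 4.370
L(2,2) = 159, L_eff = 159/255 = 0.623529
t(2,2) = 4.86 - 4.370·0.623529 = 2.135
Σt over all 3·6 pixels = 202671/4250 ≈ 47.6872941
V = pitch²·Σt = 1.34²·202671/4250 = 85.627

t(2,2)=2.135 V=85.627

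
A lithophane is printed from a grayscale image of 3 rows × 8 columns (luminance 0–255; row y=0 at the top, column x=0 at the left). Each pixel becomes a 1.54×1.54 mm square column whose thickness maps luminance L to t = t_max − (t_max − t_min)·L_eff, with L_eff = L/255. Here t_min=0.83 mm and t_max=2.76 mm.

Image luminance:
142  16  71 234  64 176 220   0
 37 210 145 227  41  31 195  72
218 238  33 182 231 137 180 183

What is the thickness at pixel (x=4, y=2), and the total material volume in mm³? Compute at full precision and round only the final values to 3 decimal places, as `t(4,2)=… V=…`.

span = t_max - t_min = 2.76 - 0.83 = 1.930
L(4,2) = 231, L_eff = 231/255 = 0.905882
t(4,2) = 2.76 - 1.930·0.905882 = 1.012
Σt over all 3·8 pixels = 1055501/25500 ≈ 41.3921961
V = pitch²·Σt = 1.54²·1055501/25500 = 98.166

t(4,2)=1.012 V=98.166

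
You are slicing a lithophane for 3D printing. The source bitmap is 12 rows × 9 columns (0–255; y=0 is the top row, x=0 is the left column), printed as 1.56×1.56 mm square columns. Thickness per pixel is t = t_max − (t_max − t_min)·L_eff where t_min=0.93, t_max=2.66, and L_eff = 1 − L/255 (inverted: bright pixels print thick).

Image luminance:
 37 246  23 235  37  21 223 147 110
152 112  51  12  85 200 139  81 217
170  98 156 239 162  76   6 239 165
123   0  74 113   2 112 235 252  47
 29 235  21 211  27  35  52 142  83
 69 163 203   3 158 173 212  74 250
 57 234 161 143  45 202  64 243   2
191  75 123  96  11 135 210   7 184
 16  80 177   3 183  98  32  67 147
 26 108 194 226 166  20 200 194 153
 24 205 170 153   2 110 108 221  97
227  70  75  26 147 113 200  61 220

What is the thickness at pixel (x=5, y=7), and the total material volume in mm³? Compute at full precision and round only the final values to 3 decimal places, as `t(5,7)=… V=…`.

t(5,7)=1.846 V=459.709

span = t_max - t_min = 2.66 - 0.93 = 1.730
L(5,7) = 135, L_eff = 1 - 135/255 = 0.470588 (inverted)
t(5,7) = 2.66 - 1.730·0.470588 = 1.846
Σt over all 12·9 pixels = 283351/1500 ≈ 188.9006667
V = pitch²·Σt = 1.56²·283351/1500 = 459.709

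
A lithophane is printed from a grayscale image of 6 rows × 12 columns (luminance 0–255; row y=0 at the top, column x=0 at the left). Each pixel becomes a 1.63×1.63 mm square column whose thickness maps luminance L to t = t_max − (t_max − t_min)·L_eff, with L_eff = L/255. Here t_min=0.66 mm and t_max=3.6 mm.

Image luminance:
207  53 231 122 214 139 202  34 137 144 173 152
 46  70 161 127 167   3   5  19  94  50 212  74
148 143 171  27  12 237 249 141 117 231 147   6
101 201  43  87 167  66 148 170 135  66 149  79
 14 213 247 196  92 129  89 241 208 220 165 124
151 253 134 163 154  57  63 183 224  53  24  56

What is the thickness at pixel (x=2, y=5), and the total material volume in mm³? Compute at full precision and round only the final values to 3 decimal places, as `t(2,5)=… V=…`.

span = t_max - t_min = 3.6 - 0.66 = 2.940
L(2,5) = 134, L_eff = 134/255 = 0.525490
t(2,5) = 3.6 - 2.940·0.525490 = 2.055
Σt over all 6·12 pixels = 64443/425 ≈ 151.6305882
V = pitch²·Σt = 1.63²·64443/425 = 402.867

t(2,5)=2.055 V=402.867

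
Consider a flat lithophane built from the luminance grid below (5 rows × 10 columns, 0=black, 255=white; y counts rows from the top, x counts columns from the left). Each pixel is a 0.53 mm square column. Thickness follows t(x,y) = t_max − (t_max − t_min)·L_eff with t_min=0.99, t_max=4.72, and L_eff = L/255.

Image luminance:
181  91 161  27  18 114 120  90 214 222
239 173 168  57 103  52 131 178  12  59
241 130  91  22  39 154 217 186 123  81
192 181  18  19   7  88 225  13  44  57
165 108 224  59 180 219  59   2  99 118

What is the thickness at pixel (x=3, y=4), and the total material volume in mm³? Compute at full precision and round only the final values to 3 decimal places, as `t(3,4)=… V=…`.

t(3,4)=3.857 V=42.580

span = t_max - t_min = 4.72 - 0.99 = 3.730
L(3,4) = 59, L_eff = 59/255 = 0.231373
t(3,4) = 4.72 - 3.730·0.231373 = 3.857
Σt over all 5·10 pixels = 3865417/25500 ≈ 151.5849804
V = pitch²·Σt = 0.53²·3865417/25500 = 42.580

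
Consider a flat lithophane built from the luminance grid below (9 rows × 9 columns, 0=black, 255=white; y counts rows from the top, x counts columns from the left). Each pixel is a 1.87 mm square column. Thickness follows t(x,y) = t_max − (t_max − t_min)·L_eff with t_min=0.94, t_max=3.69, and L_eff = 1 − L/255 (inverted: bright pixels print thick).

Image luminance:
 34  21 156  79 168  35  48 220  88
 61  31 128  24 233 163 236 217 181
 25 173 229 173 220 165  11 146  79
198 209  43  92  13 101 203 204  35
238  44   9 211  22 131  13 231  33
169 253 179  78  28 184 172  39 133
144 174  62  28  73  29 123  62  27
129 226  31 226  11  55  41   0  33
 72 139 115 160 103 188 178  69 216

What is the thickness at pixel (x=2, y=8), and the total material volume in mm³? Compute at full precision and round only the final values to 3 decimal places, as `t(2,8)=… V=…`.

t(2,8)=2.180 V=617.840

span = t_max - t_min = 3.69 - 0.94 = 2.750
L(2,8) = 115, L_eff = 1 - 115/255 = 0.549020 (inverted)
t(2,8) = 3.69 - 2.750·0.549020 = 2.180
Σt over all 9·9 pixels = 901079/5100 ≈ 176.6821569
V = pitch²·Σt = 1.87²·901079/5100 = 617.840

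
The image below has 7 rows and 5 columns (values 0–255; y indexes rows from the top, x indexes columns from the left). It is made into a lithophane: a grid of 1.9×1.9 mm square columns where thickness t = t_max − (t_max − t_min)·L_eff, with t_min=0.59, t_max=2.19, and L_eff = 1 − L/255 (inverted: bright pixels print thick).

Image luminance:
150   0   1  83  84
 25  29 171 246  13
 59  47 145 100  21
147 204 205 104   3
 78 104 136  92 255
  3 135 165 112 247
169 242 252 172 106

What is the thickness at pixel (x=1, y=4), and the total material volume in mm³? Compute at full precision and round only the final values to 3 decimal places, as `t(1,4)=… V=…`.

span = t_max - t_min = 2.19 - 0.59 = 1.600
L(1,4) = 104, L_eff = 1 - 104/255 = 0.592157 (inverted)
t(1,4) = 2.19 - 1.600·0.592157 = 1.243
Σt over all 7·5 pixels = 9467/204 ≈ 46.4068627
V = pitch²·Σt = 1.9²·9467/204 = 167.529

t(1,4)=1.243 V=167.529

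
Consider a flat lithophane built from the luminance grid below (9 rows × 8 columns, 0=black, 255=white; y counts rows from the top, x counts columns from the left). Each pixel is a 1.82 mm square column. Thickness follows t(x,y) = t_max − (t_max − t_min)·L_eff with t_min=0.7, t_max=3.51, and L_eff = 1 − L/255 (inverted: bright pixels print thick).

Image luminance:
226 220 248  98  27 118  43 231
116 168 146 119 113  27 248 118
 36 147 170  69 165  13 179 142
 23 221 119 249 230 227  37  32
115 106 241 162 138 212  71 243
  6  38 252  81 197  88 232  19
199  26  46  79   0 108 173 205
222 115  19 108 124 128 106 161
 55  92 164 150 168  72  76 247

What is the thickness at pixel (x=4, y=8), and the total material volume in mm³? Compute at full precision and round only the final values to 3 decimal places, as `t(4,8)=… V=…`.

span = t_max - t_min = 3.51 - 0.7 = 2.810
L(4,8) = 168, L_eff = 1 - 168/255 = 0.341176 (inverted)
t(4,8) = 3.51 - 2.810·0.341176 = 2.551
Σt over all 9·8 pixels = 1305963/8500 ≈ 153.6427059
V = pitch²·Σt = 1.82²·1305963/8500 = 508.926

t(4,8)=2.551 V=508.926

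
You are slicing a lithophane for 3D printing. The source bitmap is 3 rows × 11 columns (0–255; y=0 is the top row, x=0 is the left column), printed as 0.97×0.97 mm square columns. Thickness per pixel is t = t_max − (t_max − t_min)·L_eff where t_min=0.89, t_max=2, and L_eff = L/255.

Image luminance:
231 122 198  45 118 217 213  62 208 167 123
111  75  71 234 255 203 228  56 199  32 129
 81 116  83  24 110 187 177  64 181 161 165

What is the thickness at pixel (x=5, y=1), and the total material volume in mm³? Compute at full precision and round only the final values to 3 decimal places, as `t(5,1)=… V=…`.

span = t_max - t_min = 2 - 0.89 = 1.110
L(5,1) = 203, L_eff = 203/255 = 0.796078
t(5,1) = 2 - 1.110·0.796078 = 1.116
Σt over all 3·11 pixels = 194549/4250 ≈ 45.7762353
V = pitch²·Σt = 0.97²·194549/4250 = 43.071

t(5,1)=1.116 V=43.071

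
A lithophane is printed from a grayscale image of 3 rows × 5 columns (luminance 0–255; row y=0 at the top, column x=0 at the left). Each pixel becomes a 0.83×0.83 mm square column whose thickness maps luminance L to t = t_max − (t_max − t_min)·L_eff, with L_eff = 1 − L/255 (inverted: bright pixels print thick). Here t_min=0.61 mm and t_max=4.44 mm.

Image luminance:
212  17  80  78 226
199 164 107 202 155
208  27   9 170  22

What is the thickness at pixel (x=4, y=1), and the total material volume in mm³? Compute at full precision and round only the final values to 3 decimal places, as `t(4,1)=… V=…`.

t(4,1)=2.938 V=25.714

span = t_max - t_min = 4.44 - 0.61 = 3.830
L(4,1) = 155, L_eff = 1 - 155/255 = 0.392157 (inverted)
t(4,1) = 4.44 - 3.830·0.392157 = 2.938
Σt over all 3·5 pixels = 951833/25500 ≈ 37.3267843
V = pitch²·Σt = 0.83²·951833/25500 = 25.714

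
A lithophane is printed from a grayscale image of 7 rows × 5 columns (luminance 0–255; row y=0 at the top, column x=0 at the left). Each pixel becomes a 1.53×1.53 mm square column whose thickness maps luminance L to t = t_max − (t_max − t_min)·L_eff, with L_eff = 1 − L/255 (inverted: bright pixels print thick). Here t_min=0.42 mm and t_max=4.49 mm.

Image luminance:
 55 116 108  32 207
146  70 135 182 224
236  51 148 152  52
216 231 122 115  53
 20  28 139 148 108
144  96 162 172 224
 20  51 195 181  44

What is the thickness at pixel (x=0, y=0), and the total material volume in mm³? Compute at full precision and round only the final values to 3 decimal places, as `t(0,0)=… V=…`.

t(0,0)=1.298 V=198.172

span = t_max - t_min = 4.49 - 0.42 = 4.070
L(0,0) = 55, L_eff = 1 - 55/255 = 0.784314 (inverted)
t(0,0) = 4.49 - 4.070·0.784314 = 1.298
Σt over all 7·5 pixels = 719577/8500 ≈ 84.6561176
V = pitch²·Σt = 1.53²·719577/8500 = 198.172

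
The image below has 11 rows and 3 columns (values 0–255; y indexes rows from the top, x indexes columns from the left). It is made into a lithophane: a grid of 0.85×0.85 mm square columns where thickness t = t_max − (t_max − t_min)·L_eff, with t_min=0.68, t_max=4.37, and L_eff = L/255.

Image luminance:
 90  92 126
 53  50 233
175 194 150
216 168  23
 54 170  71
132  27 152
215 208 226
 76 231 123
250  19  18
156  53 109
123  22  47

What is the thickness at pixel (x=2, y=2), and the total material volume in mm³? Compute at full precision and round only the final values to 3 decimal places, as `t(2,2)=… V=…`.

t(2,2)=2.199 V=61.828

span = t_max - t_min = 4.37 - 0.68 = 3.690
L(2,2) = 150, L_eff = 150/255 = 0.588235
t(2,2) = 4.37 - 3.690·0.588235 = 2.199
Σt over all 11·3 pixels = 727389/8500 ≈ 85.5751765
V = pitch²·Σt = 0.85²·727389/8500 = 61.828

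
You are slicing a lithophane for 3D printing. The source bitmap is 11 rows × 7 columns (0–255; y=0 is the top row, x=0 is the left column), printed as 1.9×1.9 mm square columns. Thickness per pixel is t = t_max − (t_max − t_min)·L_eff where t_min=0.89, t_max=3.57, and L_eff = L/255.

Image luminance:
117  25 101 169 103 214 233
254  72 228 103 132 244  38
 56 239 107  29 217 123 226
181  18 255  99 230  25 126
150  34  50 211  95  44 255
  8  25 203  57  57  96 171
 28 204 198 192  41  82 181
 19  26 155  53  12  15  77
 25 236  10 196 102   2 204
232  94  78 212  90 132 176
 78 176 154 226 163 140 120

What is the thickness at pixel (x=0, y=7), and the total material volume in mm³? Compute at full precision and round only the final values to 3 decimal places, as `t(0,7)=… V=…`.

span = t_max - t_min = 3.57 - 0.89 = 2.680
L(0,7) = 19, L_eff = 19/255 = 0.074510
t(0,7) = 3.57 - 2.680·0.074510 = 3.370
Σt over all 11·7 pixels = 1483521/8500 ≈ 174.5318824
V = pitch²·Σt = 1.9²·1483521/8500 = 630.060

t(0,7)=3.370 V=630.060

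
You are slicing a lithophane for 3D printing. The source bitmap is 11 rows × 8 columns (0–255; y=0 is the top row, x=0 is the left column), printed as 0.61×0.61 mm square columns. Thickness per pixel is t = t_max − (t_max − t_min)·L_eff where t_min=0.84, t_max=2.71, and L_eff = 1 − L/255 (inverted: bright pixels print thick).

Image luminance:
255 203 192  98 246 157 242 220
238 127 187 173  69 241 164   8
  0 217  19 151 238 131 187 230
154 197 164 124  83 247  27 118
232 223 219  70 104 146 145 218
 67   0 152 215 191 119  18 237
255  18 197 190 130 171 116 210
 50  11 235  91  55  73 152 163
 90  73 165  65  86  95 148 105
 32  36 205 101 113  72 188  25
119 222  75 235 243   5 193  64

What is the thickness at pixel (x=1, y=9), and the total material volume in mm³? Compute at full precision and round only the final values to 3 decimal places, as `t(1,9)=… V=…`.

t(1,9)=1.104 V=61.165

span = t_max - t_min = 2.71 - 0.84 = 1.870
L(1,9) = 36, L_eff = 1 - 36/255 = 0.858824 (inverted)
t(1,9) = 2.71 - 1.870·0.858824 = 1.104
Σt over all 11·8 pixels = 49313/300 ≈ 164.3766667
V = pitch²·Σt = 0.61²·49313/300 = 61.165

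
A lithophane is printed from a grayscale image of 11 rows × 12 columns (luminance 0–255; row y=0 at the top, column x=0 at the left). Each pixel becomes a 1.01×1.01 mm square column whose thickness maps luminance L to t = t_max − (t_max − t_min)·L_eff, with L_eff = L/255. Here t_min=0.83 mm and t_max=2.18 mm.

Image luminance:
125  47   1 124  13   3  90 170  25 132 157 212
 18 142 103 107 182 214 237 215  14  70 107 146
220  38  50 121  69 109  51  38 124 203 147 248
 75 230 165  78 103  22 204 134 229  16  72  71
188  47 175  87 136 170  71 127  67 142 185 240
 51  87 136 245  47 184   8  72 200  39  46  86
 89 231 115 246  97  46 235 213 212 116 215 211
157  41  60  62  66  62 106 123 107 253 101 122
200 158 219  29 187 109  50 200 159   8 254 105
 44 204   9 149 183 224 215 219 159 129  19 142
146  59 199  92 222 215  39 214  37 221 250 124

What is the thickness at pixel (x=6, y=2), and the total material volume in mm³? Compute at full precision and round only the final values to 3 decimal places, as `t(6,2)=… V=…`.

span = t_max - t_min = 2.18 - 0.83 = 1.350
L(6,2) = 51, L_eff = 51/255 = 0.200000
t(6,2) = 2.18 - 1.350·0.200000 = 1.910
Σt over all 11·12 pixels = 338127/1700 ≈ 198.8982353
V = pitch²·Σt = 1.01²·338127/1700 = 202.896

t(6,2)=1.910 V=202.896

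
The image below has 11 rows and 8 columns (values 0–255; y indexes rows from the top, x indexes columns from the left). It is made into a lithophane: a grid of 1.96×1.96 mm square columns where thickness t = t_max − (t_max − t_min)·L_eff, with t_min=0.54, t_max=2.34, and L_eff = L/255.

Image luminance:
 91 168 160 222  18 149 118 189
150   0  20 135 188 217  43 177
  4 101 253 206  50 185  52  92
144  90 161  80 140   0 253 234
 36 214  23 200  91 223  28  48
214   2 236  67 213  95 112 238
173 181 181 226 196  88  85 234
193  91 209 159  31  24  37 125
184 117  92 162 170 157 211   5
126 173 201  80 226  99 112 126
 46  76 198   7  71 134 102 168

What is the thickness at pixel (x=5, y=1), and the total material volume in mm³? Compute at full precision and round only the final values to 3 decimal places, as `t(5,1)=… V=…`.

t(5,1)=0.808 V=481.764

span = t_max - t_min = 2.34 - 0.54 = 1.800
L(5,1) = 217, L_eff = 217/255 = 0.850980
t(5,1) = 2.34 - 1.800·0.850980 = 0.808
Σt over all 11·8 pixels = 53298/425 ≈ 125.4070588
V = pitch²·Σt = 1.96²·53298/425 = 481.764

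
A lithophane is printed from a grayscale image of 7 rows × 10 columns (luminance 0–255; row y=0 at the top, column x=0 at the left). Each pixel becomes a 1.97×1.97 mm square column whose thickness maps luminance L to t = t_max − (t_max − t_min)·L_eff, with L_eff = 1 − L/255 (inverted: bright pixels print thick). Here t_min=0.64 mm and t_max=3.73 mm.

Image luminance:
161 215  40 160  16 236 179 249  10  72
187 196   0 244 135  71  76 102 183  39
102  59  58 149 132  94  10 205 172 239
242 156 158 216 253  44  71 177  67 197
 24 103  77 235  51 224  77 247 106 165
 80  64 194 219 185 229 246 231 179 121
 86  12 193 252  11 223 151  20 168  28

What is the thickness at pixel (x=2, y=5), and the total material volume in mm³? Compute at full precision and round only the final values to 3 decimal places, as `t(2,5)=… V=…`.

span = t_max - t_min = 3.73 - 0.64 = 3.090
L(2,5) = 194, L_eff = 1 - 194/255 = 0.239216 (inverted)
t(2,5) = 3.73 - 3.090·0.239216 = 2.991
Σt over all 7·10 pixels = 1366819/8500 ≈ 160.8022353
V = pitch²·Σt = 1.97²·1366819/8500 = 624.057

t(2,5)=2.991 V=624.057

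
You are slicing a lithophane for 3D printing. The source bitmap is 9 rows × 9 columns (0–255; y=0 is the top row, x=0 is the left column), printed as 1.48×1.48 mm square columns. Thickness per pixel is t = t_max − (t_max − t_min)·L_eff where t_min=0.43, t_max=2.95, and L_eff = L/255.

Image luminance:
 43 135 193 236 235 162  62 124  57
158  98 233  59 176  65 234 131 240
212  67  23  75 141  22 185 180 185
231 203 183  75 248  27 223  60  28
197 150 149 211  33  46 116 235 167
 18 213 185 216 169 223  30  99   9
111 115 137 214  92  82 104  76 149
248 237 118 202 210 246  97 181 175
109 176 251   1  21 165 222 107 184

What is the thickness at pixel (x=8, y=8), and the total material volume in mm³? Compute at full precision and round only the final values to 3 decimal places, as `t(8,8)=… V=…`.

span = t_max - t_min = 2.95 - 0.43 = 2.520
L(8,8) = 184, L_eff = 184/255 = 0.721569
t(8,8) = 2.95 - 2.520·0.721569 = 1.132
Σt over all 9·9 pixels = 212931/1700 ≈ 125.2535294
V = pitch²·Σt = 1.48²·212931/1700 = 274.355

t(8,8)=1.132 V=274.355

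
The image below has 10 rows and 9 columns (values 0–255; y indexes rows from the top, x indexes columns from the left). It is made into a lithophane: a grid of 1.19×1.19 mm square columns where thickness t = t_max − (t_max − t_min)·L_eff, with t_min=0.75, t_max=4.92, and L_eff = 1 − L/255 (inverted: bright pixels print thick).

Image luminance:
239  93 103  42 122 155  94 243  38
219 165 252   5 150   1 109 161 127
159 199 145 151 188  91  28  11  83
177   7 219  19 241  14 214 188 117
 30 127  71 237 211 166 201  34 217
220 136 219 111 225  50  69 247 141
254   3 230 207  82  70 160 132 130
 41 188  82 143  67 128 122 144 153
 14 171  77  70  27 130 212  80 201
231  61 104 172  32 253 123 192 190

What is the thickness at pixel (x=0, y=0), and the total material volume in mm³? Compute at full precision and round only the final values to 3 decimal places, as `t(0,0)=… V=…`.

t(0,0)=4.658 V=372.480

span = t_max - t_min = 4.92 - 0.75 = 4.170
L(0,0) = 239, L_eff = 1 - 239/255 = 0.062745 (inverted)
t(0,0) = 4.92 - 4.170·0.062745 = 4.658
Σt over all 10·9 pixels = 2235773/8500 ≈ 263.0321176
V = pitch²·Σt = 1.19²·2235773/8500 = 372.480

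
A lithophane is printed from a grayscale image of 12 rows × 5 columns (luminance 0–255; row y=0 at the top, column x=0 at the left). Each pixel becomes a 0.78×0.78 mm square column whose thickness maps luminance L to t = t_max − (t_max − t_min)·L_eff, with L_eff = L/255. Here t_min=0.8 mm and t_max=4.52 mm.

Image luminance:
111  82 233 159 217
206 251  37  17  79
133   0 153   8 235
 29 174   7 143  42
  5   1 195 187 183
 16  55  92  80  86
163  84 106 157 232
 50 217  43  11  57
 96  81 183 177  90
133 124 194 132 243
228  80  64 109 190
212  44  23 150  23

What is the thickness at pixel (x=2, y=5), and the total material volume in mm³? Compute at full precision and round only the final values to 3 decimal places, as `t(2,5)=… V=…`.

span = t_max - t_min = 4.52 - 0.8 = 3.720
L(2,5) = 92, L_eff = 92/255 = 0.360784
t(2,5) = 4.52 - 3.720·0.360784 = 3.178
Σt over all 12·5 pixels = 362028/2125 ≈ 170.3661176
V = pitch²·Σt = 0.78²·362028/2125 = 103.651

t(2,5)=3.178 V=103.651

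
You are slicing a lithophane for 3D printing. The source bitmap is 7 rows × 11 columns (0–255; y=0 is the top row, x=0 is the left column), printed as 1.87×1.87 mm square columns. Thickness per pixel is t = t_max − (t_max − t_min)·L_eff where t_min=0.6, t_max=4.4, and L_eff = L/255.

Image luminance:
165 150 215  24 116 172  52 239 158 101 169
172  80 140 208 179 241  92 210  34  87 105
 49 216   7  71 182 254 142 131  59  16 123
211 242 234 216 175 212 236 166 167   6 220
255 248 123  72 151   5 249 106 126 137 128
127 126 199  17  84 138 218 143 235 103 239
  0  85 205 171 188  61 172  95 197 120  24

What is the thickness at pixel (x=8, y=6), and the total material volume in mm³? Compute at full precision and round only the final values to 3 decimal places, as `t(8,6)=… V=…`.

span = t_max - t_min = 4.4 - 0.6 = 3.800
L(8,6) = 197, L_eff = 197/255 = 0.772549
t(8,6) = 4.4 - 3.800·0.772549 = 1.464
Σt over all 7·11 pixels = 223141/1275 ≈ 175.0125490
V = pitch²·Σt = 1.87²·223141/1275 = 612.001

t(8,6)=1.464 V=612.001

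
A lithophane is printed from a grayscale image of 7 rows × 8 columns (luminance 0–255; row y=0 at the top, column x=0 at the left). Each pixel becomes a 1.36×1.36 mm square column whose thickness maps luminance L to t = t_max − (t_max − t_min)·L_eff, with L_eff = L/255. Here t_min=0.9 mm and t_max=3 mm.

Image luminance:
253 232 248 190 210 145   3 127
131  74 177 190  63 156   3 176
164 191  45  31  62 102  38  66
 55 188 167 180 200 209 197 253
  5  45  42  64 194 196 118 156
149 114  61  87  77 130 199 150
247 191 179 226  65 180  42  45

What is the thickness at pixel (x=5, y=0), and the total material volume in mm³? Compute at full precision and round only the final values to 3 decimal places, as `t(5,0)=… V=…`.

span = t_max - t_min = 3 - 0.9 = 2.100
L(5,0) = 145, L_eff = 145/255 = 0.568627
t(5,0) = 3 - 2.100·0.568627 = 1.806
Σt over all 7·8 pixels = 45192/425 ≈ 106.3341176
V = pitch²·Σt = 1.36²·45192/425 = 196.676

t(5,0)=1.806 V=196.676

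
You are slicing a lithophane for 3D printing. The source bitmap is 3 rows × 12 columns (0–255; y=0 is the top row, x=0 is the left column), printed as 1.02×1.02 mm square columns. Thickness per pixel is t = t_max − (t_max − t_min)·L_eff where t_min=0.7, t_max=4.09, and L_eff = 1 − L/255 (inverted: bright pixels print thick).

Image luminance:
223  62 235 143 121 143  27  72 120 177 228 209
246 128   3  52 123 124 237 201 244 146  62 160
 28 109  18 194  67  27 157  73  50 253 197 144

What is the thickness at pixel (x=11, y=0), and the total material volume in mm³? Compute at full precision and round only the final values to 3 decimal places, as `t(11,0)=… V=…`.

t(11,0)=3.478 V=92.649

span = t_max - t_min = 4.09 - 0.7 = 3.390
L(11,0) = 209, L_eff = 1 - 209/255 = 0.180392 (inverted)
t(11,0) = 4.09 - 3.390·0.180392 = 3.478
Σt over all 3·12 pixels = 756939/8500 ≈ 89.0516471
V = pitch²·Σt = 1.02²·756939/8500 = 92.649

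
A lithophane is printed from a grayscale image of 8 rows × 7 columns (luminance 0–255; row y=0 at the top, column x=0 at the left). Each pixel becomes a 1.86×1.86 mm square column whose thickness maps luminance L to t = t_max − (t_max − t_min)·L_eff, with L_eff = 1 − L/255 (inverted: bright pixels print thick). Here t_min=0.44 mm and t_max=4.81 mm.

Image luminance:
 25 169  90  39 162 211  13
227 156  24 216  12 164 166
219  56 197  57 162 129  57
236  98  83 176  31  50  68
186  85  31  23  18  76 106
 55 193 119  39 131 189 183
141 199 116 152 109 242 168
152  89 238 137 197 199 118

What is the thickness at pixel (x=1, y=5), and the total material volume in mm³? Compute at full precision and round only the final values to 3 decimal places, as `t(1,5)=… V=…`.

span = t_max - t_min = 4.81 - 0.44 = 4.370
L(1,5) = 193, L_eff = 1 - 193/255 = 0.243137 (inverted)
t(1,5) = 4.81 - 4.370·0.243137 = 3.747
Σt over all 8·7 pixels = 306694/2125 ≈ 144.3265882
V = pitch²·Σt = 1.86²·306694/2125 = 499.312

t(1,5)=3.747 V=499.312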